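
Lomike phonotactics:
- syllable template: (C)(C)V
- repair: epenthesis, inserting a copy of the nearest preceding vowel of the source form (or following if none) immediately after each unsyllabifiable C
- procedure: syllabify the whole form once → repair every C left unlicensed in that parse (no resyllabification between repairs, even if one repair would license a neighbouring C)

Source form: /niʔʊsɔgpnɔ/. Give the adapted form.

niʔʊsɔgɔpnɔ

Syllabifying with onset maximization leaves /g/ stranded (no codas are permitted; onsets may contain at most 2 consonants).
Inserting the epenthetic vowel yields /g/ → /gɔ/.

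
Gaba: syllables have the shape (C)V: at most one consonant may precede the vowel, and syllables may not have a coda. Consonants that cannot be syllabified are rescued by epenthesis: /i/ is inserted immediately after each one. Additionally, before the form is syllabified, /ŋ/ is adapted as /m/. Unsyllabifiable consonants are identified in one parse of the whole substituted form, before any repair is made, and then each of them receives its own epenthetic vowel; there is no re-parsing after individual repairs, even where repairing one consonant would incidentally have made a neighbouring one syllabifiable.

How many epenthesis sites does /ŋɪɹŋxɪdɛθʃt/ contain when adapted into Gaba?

After substitution the input is /mɪɹmxɪdɛθʃt/.
The unsyllabifiable consonants are /ɹ/, /m/, /θ/, /ʃ/, /t/; each receives one epenthetic vowel.

5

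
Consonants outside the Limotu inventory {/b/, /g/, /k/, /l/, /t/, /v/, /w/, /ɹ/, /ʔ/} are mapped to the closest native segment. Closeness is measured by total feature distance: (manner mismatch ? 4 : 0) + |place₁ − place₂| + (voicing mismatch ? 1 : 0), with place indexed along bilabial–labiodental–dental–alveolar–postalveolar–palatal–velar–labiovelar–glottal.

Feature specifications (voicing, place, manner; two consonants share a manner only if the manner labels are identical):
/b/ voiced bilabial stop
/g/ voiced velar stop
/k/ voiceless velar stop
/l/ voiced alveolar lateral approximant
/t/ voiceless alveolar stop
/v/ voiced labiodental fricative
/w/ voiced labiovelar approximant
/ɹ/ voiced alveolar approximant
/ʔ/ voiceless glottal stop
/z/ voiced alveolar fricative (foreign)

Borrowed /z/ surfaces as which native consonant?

v

/v/ is closest: same manner (fricative), place distance 2 (alveolar→labiodental), same voicing; total 2. Next closest is /l/ at distance 4.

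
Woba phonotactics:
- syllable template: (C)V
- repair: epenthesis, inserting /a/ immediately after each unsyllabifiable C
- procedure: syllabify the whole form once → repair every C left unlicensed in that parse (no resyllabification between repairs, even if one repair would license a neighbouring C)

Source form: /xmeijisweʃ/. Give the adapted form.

xameijisaweʃa

Syllabifying with onset maximization leaves /x/, /s/, /ʃ/ stranded (no codas are permitted; onsets are limited to one consonant).
Epenthesis after each stranded consonant: /x/ → /xa/, /s/ → /sa/, /ʃ/ → /ʃa/.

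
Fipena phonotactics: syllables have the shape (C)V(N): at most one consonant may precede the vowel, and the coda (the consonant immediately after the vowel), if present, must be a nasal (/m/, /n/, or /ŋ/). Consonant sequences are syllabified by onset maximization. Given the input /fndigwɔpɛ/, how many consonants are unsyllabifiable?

The consonants /f/, /n/, /g/ cannot be parsed into a legal (C)V(N) syllable (only a nasal (/m/, /n/, or /ŋ/) is licensed in coda position; onsets are limited to one consonant).

3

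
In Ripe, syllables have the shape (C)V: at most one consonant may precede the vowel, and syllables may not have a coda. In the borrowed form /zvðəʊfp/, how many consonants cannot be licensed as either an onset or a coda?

4

Under (C)V, the unsyllabifiable consonants are /z/, /v/, /f/, /p/ (no codas are permitted; onsets are limited to one consonant).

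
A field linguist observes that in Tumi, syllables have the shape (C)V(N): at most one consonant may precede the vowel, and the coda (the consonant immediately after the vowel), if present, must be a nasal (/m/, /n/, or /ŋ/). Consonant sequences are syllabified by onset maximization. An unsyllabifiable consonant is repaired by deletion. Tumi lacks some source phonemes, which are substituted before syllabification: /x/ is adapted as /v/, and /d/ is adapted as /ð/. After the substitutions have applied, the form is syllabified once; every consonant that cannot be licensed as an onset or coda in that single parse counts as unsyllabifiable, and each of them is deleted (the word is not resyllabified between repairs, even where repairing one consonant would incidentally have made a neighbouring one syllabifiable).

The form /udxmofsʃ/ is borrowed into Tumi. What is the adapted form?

umo

Substitution: /d/ → /ð/, /x/ → /v/, giving /uðvmofsʃ/.
Under (C)V(N), the unsyllabifiable consonants are /ð/, /v/, /f/, /s/, /ʃ/ (only a nasal (/m/, /n/, or /ŋ/) is licensed in coda position; onsets are limited to one consonant).
Deleting the stranded consonants removes /ð/, /v/, /f/, /s/, /ʃ/.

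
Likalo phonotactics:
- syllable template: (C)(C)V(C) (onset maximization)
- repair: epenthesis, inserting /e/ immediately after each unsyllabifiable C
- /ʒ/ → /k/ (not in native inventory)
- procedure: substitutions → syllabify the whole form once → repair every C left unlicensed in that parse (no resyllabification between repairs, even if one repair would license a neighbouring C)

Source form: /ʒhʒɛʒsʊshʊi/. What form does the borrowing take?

Substitution: /ʒ/ → /k/, giving /khkɛksʊshʊi/.
The consonants /k/ cannot be parsed into a legal (C)(C)V(C) syllable (at most one coda consonant is licensed; onsets may contain at most 2 consonants).
Inserting the epenthetic vowel yields /k/ → /ke/.

kehkɛksʊshʊi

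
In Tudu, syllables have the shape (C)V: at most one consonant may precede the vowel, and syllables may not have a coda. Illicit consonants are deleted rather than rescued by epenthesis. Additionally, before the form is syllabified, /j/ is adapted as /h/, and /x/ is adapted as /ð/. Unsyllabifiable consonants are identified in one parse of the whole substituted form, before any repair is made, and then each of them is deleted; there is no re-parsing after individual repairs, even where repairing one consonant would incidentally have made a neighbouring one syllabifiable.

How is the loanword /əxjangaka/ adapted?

Substitution: /x/ → /ð/, /j/ → /h/, giving /əðhangaka/.
Under (C)V, the unsyllabifiable consonants are /ð/, /n/ (no codas are permitted; onsets are limited to one consonant).
Deleting the stranded consonants removes /ð/, /n/.

əhagaka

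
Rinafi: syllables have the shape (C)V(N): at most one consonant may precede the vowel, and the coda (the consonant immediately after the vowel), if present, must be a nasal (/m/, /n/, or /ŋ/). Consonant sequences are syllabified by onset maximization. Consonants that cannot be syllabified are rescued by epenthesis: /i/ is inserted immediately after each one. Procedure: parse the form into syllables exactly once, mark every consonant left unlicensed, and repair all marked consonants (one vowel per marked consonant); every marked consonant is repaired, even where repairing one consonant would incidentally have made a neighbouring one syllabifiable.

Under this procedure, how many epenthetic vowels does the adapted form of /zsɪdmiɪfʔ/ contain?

The unsyllabifiable consonants are /z/, /d/, /f/, /ʔ/; each receives one epenthetic vowel.

4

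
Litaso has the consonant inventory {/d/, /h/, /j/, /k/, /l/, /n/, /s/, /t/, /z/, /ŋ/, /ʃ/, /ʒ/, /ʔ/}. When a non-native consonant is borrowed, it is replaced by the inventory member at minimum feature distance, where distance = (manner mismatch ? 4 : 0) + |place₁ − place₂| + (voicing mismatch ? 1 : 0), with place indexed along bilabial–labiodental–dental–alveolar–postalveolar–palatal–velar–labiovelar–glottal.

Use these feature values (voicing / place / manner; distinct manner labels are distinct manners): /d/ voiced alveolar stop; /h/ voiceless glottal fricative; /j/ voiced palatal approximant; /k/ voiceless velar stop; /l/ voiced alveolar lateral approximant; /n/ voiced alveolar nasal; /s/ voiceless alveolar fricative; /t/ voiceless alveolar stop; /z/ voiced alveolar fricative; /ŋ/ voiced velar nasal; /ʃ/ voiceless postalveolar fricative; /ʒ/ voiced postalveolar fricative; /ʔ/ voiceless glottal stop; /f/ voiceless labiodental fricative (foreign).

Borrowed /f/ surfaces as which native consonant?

/s/ is closest: same manner (fricative), place distance 2 (labiodental→alveolar), same voicing; total 2. Next closest is /z/ at distance 3.

s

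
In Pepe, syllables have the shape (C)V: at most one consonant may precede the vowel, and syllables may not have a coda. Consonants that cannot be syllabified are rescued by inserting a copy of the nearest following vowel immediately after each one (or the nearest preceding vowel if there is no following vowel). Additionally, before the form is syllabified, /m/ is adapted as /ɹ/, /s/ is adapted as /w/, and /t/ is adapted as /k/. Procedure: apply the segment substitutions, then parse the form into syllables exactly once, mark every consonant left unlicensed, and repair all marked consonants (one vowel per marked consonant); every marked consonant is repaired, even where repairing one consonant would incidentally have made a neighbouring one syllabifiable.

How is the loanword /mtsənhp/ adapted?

Substitution: /m/ → /ɹ/, /t/ → /k/, /s/ → /w/, giving /ɹkwənhp/.
The consonants /ɹ/, /k/, /n/, /h/, /p/ cannot be parsed into a legal (C)V syllable (no codas are permitted; onsets are limited to one consonant).
Each unlicensed consonant becomes the onset of a new syllable: /ɹ/ → /ɹə/, /k/ → /kə/, /n/ → /nə/, /h/ → /hə/, /p/ → /pə/.

ɹəkəwənəhəpə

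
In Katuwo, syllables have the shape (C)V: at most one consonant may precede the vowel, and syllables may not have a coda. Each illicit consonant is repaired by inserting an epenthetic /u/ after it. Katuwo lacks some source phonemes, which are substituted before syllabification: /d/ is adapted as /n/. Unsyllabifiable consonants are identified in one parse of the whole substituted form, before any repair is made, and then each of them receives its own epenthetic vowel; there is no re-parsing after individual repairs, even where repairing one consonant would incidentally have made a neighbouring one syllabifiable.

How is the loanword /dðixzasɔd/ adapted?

Substitution: /d/ → /n/, giving /nðixzasɔn/.
Syllabifying with onset maximization leaves /n/, /x/, /n/ stranded (no codas are permitted; onsets are limited to one consonant).
Inserting the epenthetic vowel yields /n/ → /nu/, /x/ → /xu/, /n/ → /nu/.

nuðixuzasɔnu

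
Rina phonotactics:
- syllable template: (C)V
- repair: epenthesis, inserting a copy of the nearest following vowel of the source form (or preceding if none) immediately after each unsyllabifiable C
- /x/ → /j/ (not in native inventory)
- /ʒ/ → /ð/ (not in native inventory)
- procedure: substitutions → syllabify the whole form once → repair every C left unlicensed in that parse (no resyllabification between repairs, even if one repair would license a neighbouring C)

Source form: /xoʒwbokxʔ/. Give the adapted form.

joðowobokojoʔo

Substitution: /x/ → /j/, /ʒ/ → /ð/, giving /joðwbokjʔ/.
The consonants /ð/, /w/, /k/, /j/, /ʔ/ cannot be parsed into a legal (C)V syllable (no codas are permitted; onsets are limited to one consonant).
Inserting the epenthetic vowel yields /ð/ → /ðo/, /w/ → /wo/, /k/ → /ko/, /j/ → /jo/, /ʔ/ → /ʔo/.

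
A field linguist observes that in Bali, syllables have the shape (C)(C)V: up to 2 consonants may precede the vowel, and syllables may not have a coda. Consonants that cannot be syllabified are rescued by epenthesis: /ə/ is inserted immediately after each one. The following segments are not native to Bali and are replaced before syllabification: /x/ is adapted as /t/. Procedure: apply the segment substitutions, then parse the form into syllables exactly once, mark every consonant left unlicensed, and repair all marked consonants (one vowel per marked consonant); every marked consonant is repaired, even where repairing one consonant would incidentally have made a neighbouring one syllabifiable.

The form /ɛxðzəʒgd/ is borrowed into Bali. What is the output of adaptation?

ɛtəðzəʒəgədə

Substitution: /x/ → /t/, giving /ɛtðzəʒgd/.
Syllabifying with onset maximization leaves /t/, /ʒ/, /g/, /d/ stranded (no codas are permitted; onsets may contain at most 2 consonants).
Epenthesis after each stranded consonant: /t/ → /tə/, /ʒ/ → /ʒə/, /g/ → /gə/, /d/ → /də/.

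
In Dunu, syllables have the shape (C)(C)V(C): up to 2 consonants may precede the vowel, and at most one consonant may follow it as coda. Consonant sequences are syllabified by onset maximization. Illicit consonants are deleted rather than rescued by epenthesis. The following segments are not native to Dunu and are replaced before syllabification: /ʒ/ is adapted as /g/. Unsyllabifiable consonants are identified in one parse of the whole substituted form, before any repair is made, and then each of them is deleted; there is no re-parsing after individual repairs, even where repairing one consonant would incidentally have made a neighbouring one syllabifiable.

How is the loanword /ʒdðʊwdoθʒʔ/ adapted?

dðʊwdoθ

Substitution: /ʒ/ → /g/, giving /gdðʊwdoθgʔ/.
Under (C)(C)V(C), the unsyllabifiable consonants are /g/, /g/, /ʔ/ (at most one coda consonant is licensed; onsets may contain at most 2 consonants).
Deletion applies to /g/, /g/, /ʔ/.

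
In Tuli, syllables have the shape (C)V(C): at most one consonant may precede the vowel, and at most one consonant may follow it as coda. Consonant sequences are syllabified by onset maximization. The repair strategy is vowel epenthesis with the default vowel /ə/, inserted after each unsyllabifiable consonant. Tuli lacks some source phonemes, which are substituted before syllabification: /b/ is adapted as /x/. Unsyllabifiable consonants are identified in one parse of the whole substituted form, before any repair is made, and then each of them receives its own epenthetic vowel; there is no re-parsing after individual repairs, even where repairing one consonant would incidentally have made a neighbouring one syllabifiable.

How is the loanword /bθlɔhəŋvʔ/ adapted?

xəθəlɔhəŋvəʔə

Substitution: /b/ → /x/, giving /xθlɔhəŋvʔ/.
The consonants /x/, /θ/, /v/, /ʔ/ cannot be parsed into a legal (C)V(C) syllable (at most one coda consonant is licensed; onsets are limited to one consonant).
Each unlicensed consonant becomes the onset of a new syllable: /x/ → /xə/, /θ/ → /θə/, /v/ → /və/, /ʔ/ → /ʔə/.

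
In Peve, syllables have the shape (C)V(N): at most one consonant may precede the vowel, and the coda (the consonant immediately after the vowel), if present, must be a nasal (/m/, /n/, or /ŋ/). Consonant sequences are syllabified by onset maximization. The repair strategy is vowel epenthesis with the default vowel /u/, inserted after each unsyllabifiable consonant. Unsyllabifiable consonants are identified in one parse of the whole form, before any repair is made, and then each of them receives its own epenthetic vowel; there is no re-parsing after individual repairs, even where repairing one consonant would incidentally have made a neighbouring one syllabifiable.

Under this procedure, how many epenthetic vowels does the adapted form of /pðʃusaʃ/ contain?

The unsyllabifiable consonants are /p/, /ð/, /ʃ/; each receives one epenthetic vowel.

3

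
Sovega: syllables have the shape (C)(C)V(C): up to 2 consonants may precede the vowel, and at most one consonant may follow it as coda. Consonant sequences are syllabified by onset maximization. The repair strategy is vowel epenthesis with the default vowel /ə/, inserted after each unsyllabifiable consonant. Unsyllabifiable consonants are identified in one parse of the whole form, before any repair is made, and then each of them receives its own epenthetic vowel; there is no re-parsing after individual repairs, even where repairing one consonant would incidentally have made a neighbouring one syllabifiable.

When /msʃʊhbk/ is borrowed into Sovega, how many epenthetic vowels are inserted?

3

The unsyllabifiable consonants are /m/, /b/, /k/; each receives one epenthetic vowel.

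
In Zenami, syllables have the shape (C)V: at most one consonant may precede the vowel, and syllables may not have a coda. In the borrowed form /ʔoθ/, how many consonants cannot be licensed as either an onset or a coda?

1

The consonants /θ/ cannot be parsed into a legal (C)V syllable (no codas are permitted; onsets are limited to one consonant).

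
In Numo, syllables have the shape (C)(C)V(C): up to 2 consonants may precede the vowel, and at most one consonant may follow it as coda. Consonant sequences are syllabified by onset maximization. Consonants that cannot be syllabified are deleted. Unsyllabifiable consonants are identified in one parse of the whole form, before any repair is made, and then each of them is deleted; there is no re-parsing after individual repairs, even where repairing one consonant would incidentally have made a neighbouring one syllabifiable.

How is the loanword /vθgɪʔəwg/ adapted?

Syllabifying with onset maximization leaves /v/, /g/ stranded (at most one coda consonant is licensed; onsets may contain at most 2 consonants).
Deletion applies to /v/, /g/.

θgɪʔəw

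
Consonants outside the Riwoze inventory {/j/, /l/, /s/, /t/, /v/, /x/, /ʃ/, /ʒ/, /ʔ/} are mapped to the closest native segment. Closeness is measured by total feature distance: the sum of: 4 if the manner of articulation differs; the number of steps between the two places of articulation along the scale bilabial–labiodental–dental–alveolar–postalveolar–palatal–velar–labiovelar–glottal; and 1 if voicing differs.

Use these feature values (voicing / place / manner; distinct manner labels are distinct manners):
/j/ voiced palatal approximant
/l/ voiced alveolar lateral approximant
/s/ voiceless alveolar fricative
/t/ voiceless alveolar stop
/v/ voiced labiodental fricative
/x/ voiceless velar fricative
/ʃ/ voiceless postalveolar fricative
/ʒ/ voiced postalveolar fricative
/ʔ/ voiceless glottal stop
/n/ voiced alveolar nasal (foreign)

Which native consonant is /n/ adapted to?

/l/ is closest: manner differs (nasal→lateral approximant, +4), place distance 0 (alveolar→alveolar), same voicing; total 4. Next closest is /s/ at distance 5.

l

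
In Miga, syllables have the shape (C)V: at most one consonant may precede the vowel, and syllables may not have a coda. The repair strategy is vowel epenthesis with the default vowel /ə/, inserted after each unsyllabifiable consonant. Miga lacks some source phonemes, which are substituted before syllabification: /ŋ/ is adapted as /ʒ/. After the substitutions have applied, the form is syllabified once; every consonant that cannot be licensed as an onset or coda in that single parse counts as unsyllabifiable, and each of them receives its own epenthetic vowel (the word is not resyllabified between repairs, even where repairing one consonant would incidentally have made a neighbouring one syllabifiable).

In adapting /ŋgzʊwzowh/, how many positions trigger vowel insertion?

5

After substitution the input is /ʒgzʊwzowh/.
The unsyllabifiable consonants are /ʒ/, /g/, /w/, /w/, /h/; each receives one epenthetic vowel.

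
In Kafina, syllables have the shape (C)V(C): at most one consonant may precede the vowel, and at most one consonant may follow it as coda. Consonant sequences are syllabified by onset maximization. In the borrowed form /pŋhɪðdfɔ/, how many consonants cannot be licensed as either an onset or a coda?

Syllabifying with onset maximization leaves /p/, /ŋ/, /d/ stranded (at most one coda consonant is licensed; onsets are limited to one consonant).

3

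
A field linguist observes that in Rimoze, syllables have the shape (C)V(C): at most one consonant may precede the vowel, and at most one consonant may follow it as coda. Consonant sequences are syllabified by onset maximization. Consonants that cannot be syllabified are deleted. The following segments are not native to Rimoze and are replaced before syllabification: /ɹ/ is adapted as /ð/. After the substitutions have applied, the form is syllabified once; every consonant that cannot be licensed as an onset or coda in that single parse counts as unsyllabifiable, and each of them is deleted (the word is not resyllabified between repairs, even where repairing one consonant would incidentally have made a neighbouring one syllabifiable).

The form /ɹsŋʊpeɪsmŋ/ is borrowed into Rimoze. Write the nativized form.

ŋʊpeɪs

Substitution: /ɹ/ → /ð/, giving /ðsŋʊpeɪsmŋ/.
Syllabifying with onset maximization leaves /ð/, /s/, /m/, /ŋ/ stranded (at most one coda consonant is licensed; onsets are limited to one consonant).
Each unlicensed consonant is deleted: /ð/, /s/, /m/, /ŋ/.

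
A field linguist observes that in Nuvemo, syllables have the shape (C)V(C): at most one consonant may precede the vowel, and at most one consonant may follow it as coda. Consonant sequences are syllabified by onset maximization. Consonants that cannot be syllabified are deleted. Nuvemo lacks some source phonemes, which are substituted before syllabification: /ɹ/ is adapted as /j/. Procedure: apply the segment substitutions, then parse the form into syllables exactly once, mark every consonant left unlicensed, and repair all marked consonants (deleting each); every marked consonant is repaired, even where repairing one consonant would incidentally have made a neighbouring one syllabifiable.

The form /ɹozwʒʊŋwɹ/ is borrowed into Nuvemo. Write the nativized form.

Substitution: /ɹ/ → /j/, giving /jozwʒʊŋwj/.
The consonants /w/, /w/, /j/ cannot be parsed into a legal (C)V(C) syllable (at most one coda consonant is licensed; onsets are limited to one consonant).
Deleting the stranded consonants removes /w/, /w/, /j/.

jozʒʊŋ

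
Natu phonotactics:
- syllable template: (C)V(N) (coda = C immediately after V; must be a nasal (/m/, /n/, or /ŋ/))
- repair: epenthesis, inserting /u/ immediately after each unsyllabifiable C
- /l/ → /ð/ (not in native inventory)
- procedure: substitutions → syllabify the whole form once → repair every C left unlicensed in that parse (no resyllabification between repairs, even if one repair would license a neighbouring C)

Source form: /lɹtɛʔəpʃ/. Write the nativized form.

Substitution: /l/ → /ð/, giving /ðɹtɛʔəpʃ/.
Syllabifying with onset maximization leaves /ð/, /ɹ/, /p/, /ʃ/ stranded (only a nasal (/m/, /n/, or /ŋ/) is licensed in coda position; onsets are limited to one consonant).
Epenthesis after each stranded consonant: /ð/ → /ðu/, /ɹ/ → /ɹu/, /p/ → /pu/, /ʃ/ → /ʃu/.

ðuɹutɛʔəpuʃu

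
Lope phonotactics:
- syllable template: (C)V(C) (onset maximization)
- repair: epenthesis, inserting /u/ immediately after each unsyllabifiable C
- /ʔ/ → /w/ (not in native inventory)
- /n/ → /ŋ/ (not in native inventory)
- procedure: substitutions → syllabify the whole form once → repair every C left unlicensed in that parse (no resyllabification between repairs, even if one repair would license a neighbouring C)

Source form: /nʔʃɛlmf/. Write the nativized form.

Substitution: /n/ → /ŋ/, /ʔ/ → /w/, giving /ŋwʃɛlmf/.
Syllabifying with onset maximization leaves /ŋ/, /w/, /m/, /f/ stranded (at most one coda consonant is licensed; onsets are limited to one consonant).
Inserting the epenthetic vowel yields /ŋ/ → /ŋu/, /w/ → /wu/, /m/ → /mu/, /f/ → /fu/.

ŋuwuʃɛlmufu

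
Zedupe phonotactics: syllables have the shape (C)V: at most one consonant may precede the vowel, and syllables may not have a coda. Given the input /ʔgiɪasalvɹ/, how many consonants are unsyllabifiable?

4

Syllabifying with onset maximization leaves /ʔ/, /l/, /v/, /ɹ/ stranded (no codas are permitted; onsets are limited to one consonant).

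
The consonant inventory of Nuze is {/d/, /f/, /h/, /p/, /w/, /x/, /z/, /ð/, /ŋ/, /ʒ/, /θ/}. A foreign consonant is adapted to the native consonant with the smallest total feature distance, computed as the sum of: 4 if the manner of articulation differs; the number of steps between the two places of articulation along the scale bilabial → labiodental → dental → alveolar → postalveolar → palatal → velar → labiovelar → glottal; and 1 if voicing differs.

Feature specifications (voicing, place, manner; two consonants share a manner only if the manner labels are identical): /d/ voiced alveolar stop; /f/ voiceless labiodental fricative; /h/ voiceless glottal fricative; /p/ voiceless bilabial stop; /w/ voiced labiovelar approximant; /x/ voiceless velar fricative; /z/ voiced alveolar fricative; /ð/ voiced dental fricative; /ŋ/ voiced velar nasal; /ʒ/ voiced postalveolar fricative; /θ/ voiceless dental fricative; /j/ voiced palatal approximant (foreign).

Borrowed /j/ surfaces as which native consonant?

/w/ is closest: same manner (approximant), place distance 2 (palatal→labiovelar), same voicing; total 2. Next closest is /ŋ/ at distance 5.

w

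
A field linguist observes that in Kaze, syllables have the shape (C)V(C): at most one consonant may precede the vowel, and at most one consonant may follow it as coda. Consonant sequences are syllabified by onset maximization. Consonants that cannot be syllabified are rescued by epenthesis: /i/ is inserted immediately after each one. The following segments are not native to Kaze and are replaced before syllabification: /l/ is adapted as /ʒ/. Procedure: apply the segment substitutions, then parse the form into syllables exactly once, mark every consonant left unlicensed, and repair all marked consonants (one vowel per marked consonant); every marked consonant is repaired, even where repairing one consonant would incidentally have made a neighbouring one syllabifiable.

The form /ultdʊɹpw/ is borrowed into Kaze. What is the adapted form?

uʒtidʊɹpiwi

Substitution: /l/ → /ʒ/, giving /uʒtdʊɹpw/.
Syllabifying with onset maximization leaves /t/, /p/, /w/ stranded (at most one coda consonant is licensed; onsets are limited to one consonant).
Epenthesis after each stranded consonant: /t/ → /ti/, /p/ → /pi/, /w/ → /wi/.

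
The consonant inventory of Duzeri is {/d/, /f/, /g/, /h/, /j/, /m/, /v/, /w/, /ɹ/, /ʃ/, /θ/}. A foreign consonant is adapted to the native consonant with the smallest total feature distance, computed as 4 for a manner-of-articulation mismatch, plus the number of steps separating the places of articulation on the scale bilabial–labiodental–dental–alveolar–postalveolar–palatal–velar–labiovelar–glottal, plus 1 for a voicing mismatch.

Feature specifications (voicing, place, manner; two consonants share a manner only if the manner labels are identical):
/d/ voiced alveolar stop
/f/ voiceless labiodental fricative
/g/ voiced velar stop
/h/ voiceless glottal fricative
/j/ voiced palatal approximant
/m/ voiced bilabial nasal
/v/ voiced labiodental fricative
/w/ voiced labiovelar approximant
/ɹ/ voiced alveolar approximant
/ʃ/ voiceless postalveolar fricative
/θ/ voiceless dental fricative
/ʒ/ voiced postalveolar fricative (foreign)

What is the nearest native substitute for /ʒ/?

/ʃ/ is closest: same manner (fricative), place distance 0 (postalveolar→postalveolar), voicing differs (+1); total 1. Next closest is /v/ at distance 3.

ʃ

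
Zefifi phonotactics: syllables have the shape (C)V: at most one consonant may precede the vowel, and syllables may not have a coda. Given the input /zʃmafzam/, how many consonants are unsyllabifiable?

Under (C)V, the unsyllabifiable consonants are /z/, /ʃ/, /f/, /m/ (no codas are permitted; onsets are limited to one consonant).

4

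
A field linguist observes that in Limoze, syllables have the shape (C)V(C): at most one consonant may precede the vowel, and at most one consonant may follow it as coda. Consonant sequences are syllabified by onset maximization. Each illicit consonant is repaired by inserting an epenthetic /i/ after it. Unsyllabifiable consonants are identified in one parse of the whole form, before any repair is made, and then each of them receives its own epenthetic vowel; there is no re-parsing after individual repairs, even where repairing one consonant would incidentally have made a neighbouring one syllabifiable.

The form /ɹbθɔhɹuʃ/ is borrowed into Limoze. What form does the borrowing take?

ɹibiθɔhɹuʃ

Under (C)V(C), the unsyllabifiable consonants are /ɹ/, /b/ (at most one coda consonant is licensed; onsets are limited to one consonant).
Epenthesis after each stranded consonant: /ɹ/ → /ɹi/, /b/ → /bi/.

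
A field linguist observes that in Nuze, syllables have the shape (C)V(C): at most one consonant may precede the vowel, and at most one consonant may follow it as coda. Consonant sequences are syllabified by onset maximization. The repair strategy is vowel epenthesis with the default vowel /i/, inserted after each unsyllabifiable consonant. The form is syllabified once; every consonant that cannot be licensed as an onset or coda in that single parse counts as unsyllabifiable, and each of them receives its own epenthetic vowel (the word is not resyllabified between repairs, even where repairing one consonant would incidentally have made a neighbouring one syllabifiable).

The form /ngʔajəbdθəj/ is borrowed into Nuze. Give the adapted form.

nigiʔajəbdiθəj

The consonants /n/, /g/, /d/ cannot be parsed into a legal (C)V(C) syllable (at most one coda consonant is licensed; onsets are limited to one consonant).
Inserting the epenthetic vowel yields /n/ → /ni/, /g/ → /gi/, /d/ → /di/.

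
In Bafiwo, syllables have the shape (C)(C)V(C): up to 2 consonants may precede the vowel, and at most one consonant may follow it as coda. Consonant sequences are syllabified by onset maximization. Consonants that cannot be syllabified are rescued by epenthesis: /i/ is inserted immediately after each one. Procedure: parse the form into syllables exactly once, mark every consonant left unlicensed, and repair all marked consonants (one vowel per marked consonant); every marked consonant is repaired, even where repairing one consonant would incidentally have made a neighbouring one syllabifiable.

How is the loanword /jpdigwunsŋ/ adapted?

The consonants /j/, /s/, /ŋ/ cannot be parsed into a legal (C)(C)V(C) syllable (at most one coda consonant is licensed; onsets may contain at most 2 consonants).
Epenthesis after each stranded consonant: /j/ → /ji/, /s/ → /si/, /ŋ/ → /ŋi/.

jipdigwunsiŋi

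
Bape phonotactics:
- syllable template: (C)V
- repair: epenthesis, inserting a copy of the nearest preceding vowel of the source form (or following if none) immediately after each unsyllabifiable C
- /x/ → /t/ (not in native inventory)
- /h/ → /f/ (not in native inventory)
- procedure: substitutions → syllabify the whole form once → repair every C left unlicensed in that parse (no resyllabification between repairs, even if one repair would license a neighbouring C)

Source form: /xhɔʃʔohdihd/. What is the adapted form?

Substitution: /x/ → /t/, /h/ → /f/, giving /tfɔʃʔofdifd/.
Under (C)V, the unsyllabifiable consonants are /t/, /ʃ/, /f/, /f/, /d/ (no codas are permitted; onsets are limited to one consonant).
Inserting the epenthetic vowel yields /t/ → /tɔ/, /ʃ/ → /ʃɔ/, /f/ → /fo/, /f/ → /fi/, /d/ → /di/.

tɔfɔʃɔʔofodifidi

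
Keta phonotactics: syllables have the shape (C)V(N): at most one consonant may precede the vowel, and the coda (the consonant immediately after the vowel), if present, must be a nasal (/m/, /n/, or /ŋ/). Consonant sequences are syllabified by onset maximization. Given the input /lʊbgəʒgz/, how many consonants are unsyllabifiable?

4

The consonants /b/, /ʒ/, /g/, /z/ cannot be parsed into a legal (C)V(N) syllable (only a nasal (/m/, /n/, or /ŋ/) is licensed in coda position; onsets are limited to one consonant).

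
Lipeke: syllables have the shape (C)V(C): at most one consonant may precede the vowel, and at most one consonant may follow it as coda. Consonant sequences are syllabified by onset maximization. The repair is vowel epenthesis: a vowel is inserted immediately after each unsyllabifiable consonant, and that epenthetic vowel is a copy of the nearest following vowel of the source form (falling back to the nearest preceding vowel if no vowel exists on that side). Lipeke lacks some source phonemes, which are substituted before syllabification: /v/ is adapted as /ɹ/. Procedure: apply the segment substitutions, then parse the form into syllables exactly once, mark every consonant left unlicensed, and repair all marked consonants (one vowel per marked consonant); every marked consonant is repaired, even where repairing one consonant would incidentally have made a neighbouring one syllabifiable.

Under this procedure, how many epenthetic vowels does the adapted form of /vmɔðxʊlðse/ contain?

After substitution the input is /ɹmɔðxʊlðse/.
The unsyllabifiable consonants are /ɹ/, /ð/; each receives one epenthetic vowel.

2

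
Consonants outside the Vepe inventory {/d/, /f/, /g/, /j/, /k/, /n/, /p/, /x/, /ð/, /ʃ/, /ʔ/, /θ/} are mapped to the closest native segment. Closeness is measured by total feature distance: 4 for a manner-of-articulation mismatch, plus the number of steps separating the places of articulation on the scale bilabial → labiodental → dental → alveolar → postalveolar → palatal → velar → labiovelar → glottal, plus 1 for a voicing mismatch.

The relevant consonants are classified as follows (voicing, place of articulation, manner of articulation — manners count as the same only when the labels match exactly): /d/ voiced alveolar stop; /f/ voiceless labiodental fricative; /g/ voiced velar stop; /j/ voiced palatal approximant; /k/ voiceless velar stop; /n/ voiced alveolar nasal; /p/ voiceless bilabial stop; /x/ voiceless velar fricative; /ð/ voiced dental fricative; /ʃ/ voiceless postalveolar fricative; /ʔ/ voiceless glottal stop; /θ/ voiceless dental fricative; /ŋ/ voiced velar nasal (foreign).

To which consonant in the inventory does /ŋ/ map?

n

/n/ is closest: same manner (nasal), place distance 3 (velar→alveolar), same voicing; total 3. Next closest is /g/ at distance 4.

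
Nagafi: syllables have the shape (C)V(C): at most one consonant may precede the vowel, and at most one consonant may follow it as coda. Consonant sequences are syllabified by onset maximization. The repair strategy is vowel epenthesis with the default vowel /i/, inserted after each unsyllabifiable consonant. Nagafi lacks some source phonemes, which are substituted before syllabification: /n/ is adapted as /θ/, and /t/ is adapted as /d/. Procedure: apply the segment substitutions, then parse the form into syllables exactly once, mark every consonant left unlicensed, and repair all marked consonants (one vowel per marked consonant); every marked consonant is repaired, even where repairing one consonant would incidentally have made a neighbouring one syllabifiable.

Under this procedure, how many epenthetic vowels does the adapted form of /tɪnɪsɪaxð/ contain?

After substitution the input is /dɪθɪsɪaxð/.
The unsyllabifiable consonants are /ð/; each receives one epenthetic vowel.

1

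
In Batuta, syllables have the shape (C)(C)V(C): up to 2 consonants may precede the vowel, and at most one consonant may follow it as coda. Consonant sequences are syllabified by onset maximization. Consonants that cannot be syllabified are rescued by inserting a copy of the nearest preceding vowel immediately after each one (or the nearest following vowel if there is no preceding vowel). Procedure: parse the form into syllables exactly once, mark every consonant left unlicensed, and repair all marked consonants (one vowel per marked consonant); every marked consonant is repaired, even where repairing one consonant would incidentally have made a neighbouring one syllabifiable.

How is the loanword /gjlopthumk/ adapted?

Syllabifying with onset maximization leaves /g/, /k/ stranded (at most one coda consonant is licensed; onsets may contain at most 2 consonants).
Inserting the epenthetic vowel yields /g/ → /go/, /k/ → /ku/.

gojlopthumku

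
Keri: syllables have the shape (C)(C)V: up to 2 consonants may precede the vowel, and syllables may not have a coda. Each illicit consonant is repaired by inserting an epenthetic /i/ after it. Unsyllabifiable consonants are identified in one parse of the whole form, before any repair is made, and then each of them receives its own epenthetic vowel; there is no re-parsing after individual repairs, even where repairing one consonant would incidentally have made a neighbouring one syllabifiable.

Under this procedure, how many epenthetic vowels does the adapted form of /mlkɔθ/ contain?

2

The unsyllabifiable consonants are /m/, /θ/; each receives one epenthetic vowel.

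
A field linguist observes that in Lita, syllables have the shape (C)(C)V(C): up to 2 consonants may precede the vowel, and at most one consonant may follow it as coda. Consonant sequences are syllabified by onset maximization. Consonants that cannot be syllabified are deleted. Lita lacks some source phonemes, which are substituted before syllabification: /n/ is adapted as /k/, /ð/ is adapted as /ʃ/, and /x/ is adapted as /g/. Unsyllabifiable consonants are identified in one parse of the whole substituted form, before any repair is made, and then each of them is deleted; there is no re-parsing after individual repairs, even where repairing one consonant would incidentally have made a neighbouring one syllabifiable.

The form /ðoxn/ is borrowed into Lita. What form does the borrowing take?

ʃog

Substitution: /ð/ → /ʃ/, /x/ → /g/, /n/ → /k/, giving /ʃogk/.
The consonants /k/ cannot be parsed into a legal (C)(C)V(C) syllable (at most one coda consonant is licensed; onsets may contain at most 2 consonants).
Deleting the stranded consonants removes /k/.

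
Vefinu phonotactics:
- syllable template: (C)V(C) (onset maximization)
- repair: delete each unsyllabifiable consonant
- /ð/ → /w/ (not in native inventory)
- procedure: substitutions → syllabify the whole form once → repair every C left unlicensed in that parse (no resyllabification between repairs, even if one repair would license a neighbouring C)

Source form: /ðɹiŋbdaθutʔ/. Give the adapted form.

ɹiŋdaθut

Substitution: /ð/ → /w/, giving /wɹiŋbdaθutʔ/.
The consonants /w/, /b/, /ʔ/ cannot be parsed into a legal (C)V(C) syllable (at most one coda consonant is licensed; onsets are limited to one consonant).
Each unlicensed consonant is deleted: /w/, /b/, /ʔ/.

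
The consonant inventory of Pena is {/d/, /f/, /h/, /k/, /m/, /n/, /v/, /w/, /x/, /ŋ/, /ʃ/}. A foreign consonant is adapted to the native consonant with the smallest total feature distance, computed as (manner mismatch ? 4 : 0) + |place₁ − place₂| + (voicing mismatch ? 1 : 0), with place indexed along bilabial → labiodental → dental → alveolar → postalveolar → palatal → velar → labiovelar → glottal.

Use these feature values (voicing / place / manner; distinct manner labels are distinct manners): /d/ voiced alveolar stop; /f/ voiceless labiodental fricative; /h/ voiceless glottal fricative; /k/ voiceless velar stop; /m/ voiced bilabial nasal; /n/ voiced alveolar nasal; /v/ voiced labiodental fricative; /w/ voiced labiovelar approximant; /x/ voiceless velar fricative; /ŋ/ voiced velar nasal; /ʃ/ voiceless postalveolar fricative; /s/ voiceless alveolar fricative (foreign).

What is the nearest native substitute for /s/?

ʃ

/ʃ/ is closest: same manner (fricative), place distance 1 (alveolar→postalveolar), same voicing; total 1. Next closest is /f/ at distance 2.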